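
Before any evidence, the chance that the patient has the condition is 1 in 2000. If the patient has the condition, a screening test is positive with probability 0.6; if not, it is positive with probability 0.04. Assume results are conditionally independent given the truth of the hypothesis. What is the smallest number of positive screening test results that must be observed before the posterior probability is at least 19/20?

Prior odds: 0.0005 ÷ 0.9995 = 1/1999.
Likelihood ratio of a positive = 0.6/0.04 = 15.
Target posterior odds = 0.95/0.05 = 19.
Need (1/1999) × 15ⁿ ≥ 19, i.e. 15ⁿ ≥ 37981.
15³ = 3375 falls short of 37981 but 15⁴ = 50625 reaches it, so n = 4.

4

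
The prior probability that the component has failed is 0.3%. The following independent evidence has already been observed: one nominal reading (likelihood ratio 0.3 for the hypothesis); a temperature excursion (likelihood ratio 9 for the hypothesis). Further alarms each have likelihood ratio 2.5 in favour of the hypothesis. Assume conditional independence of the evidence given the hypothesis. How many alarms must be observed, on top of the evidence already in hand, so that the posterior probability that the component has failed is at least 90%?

8

Prior odds = 0.003/0.997 = 3/997.
Combined Bayes factor of the evidence already in hand = 0.3 × 9 = 2.7.
Odds after that evidence = (3/997) × 2.7 = 81/9970.
Target odds = 0.9/0.1 = 9.
Need 2.5ⁿ ≥ 9 ÷ (81/9970) = 9970/9.
2.5⁷ = 610.3515625 falls short of 9970/9 but 2.5⁸ = 390625/256 reaches it, so n = 8.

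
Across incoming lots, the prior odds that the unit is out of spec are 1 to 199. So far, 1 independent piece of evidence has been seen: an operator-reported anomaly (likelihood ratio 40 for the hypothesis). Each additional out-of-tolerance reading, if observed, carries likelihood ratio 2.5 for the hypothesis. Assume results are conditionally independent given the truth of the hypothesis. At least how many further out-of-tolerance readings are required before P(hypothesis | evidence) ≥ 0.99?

7

Prior odds = 1/199.
Bayes factor of the evidence already in hand = 40.
Odds after that evidence = (1/199) × 40 = 40/199.
Target odds = 0.99/0.01 = 99.
Need 2.5ⁿ ≥ 99 ÷ (40/199) = 492.525.
2.5⁶ = 244.140625 falls short of 492.525 but 2.5⁷ = 610.3515625 reaches it, so n = 7.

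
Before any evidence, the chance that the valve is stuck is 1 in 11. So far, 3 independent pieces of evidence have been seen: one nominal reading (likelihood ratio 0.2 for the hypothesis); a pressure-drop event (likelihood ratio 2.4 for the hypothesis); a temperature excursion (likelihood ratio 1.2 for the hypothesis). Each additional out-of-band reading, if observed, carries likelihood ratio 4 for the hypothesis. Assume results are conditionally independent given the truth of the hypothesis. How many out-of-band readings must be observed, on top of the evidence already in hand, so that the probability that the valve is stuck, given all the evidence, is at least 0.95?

5

Prior odds = (1/11)/(10/11) = 0.1.
Combined Bayes factor of the evidence already in hand = 0.2 × 2.4 × 1.2 = 0.576.
Odds after that evidence = 0.1 × 0.576 = 0.0576.
Target odds = 0.95/0.05 = 19.
Need 4ⁿ ≥ 19 ÷ 0.0576 = 11875/36.
4⁴ = 256 falls short of 11875/36 but 4⁵ = 1024 reaches it, so n = 5.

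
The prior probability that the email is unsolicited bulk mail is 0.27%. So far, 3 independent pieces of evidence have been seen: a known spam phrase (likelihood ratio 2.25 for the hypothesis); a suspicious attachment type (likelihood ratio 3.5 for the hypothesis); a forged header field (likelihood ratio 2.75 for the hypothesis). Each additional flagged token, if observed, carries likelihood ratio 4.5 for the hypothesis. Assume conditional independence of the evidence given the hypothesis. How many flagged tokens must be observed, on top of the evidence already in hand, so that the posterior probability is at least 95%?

4

Prior odds = 0.0027/0.9973 = 27/9973.
Combined Bayes factor of the evidence already in hand = 2.25 × 3.5 × 2.75 = 21.65625.
Odds after that evidence = (27/9973) × 21.65625 = 18711/319136.
Target odds = 0.95/0.05 = 19.
Need 4.5ⁿ ≥ 19 ÷ (18711/319136) = 6063584/18711.
4.5³ = 91.125 falls short of 6063584/18711 but 4.5⁴ = 410.0625 reaches it, so n = 4.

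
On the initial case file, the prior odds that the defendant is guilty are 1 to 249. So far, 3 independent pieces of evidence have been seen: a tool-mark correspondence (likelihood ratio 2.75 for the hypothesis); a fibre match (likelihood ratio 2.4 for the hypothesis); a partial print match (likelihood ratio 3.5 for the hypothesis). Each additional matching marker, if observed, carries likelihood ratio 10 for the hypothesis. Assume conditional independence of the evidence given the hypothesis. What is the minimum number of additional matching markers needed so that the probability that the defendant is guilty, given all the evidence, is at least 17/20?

2

Prior odds = 1/249.
Combined Bayes factor of the evidence already in hand = 2.75 × 2.4 × 3.5 = 23.1.
Odds after that evidence = (1/249) × 23.1 = 77/830.
Target odds = 0.85/0.15 = 17/3.
Need 10ⁿ ≥ 17/3 ÷ (77/830) = 14110/231.
10¹ = 10 falls short of 14110/231 but 10² = 100 reaches it, so n = 2.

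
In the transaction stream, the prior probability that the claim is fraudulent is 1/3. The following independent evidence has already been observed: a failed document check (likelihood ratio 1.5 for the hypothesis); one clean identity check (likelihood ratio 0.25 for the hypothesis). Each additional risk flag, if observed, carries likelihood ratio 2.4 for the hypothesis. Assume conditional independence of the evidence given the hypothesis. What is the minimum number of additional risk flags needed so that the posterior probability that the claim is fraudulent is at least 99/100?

8

Prior odds = (1/3)/(2/3) = 0.5.
Combined Bayes factor of the evidence already in hand = 1.5 × 0.25 = 0.375.
Odds after that evidence = 0.5 × 0.375 = 0.1875.
Target odds = 0.99/0.01 = 99.
Need 2.4ⁿ ≥ 99 ÷ 0.1875 = 528.
2.4⁷ = 35831808/78125 falls short of 528 but 2.4⁸ = 429981696/390625 reaches it, so n = 8.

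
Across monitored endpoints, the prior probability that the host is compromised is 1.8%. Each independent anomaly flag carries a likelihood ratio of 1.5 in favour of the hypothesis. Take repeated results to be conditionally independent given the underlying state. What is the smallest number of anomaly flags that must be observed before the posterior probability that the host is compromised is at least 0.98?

Prior odds: 0.018 ÷ 0.982 = 9/491.
Likelihood ratio per anomaly flag = 1.5.
Target odds: 0.98 ÷ 0.02 = 49.
Need (9/491) × 1.5ⁿ ≥ 49, i.e. 1.5ⁿ ≥ 24059/9.
1.5¹⁹ ≈2216.84 falls short of 24059/9 but 1.5²⁰ ≈3325.26 reaches it, so n = 20.

20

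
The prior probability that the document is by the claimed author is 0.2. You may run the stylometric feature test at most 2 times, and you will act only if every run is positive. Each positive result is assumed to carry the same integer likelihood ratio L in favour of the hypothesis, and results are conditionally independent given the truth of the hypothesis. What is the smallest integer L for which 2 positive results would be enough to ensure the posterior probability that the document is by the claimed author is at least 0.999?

64

Prior odds = 0.2/0.8 = 0.25.
Target odds = 0.999/0.001 = 999.
Need L² ≥ 999 ÷ 0.25 = 3996.
63² = 3969 < 3996 ≤ 4096 = 64², so L = 64.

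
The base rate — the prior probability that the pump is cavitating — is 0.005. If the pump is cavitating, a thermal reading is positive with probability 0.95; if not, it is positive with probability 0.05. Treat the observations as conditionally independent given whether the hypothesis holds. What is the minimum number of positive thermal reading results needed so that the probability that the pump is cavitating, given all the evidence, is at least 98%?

4

Prior odds = 0.005/0.995 = 1/199.
Likelihood ratio of a positive = 0.95/0.05 = 19.
Target odds: 0.98 ÷ 0.02 = 49.
Need (1/199) × 19ⁿ ≥ 49, i.e. 19ⁿ ≥ 9751.
19³ = 6859 falls short of 9751 but 19⁴ = 130321 reaches it, so n = 4.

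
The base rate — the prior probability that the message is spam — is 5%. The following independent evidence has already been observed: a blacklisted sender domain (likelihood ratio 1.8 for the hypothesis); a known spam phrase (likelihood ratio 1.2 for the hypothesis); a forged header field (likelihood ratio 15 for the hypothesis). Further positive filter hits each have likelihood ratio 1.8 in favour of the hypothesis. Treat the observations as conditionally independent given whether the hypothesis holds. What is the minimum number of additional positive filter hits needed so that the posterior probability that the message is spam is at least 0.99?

Prior odds = 0.05/0.95 = 1/19.
Combined Bayes factor of the evidence already in hand = 1.8 × 1.2 × 15 = 32.4.
Odds after that evidence = (1/19) × 32.4 = 162/95.
Target odds = 0.99/0.01 = 99.
Need 1.8ⁿ ≥ 99 ÷ (162/95) = 1045/18.
1.8⁶ = 531441/15625 falls short of 1045/18 but 1.8⁷ = 4782969/78125 reaches it, so n = 7.

7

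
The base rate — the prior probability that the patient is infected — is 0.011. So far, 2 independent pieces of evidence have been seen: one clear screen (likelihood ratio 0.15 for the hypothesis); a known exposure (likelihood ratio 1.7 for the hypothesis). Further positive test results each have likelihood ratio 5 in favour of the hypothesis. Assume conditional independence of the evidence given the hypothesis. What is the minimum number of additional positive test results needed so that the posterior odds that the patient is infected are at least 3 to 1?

Prior odds = 0.011/0.989 = 11/989.
Combined Bayes factor of the evidence already in hand = 0.15 × 1.7 = 0.255.
Odds after that evidence = (11/989) × 0.255 = 561/197800.
Target odds = 3.
Need 5ⁿ ≥ 3 ÷ (561/197800) = 197800/187.
5⁴ = 625 falls short of 197800/187 but 5⁵ = 3125 reaches it, so n = 5.

5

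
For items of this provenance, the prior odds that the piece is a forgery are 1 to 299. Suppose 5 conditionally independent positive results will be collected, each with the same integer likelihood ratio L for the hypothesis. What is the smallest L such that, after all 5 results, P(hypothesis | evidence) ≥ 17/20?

Prior odds = 1/299.
Target odds = 0.85/0.15 = 17/3.
Need L⁵ ≥ 17/3 ÷ (1/299) = 5083/3.
4⁵ = 1024 < 5083/3 ≤ 3125 = 5⁵, so L = 5.

5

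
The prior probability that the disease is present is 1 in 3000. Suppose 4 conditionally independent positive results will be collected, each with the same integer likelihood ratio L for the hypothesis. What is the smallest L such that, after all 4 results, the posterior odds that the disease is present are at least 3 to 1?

Prior odds = (1/3000)/(2999/3000) = 1/2999.
Target odds = 3.
Need L⁴ ≥ 3 ÷ (1/2999) = 8997.
9⁴ = 6561 < 8997 ≤ 10000 = 10⁴, so L = 10.

10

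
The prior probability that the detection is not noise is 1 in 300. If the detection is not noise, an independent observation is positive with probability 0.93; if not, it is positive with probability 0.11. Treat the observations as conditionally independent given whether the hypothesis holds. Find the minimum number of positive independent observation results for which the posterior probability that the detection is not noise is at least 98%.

Prior odds = (1/300)/(299/300) = 1/299.
Likelihood ratio of a positive = 0.93/0.11 = 93/11.
Target odds: 0.98 ÷ 0.02 = 49.
Require (93/11)ⁿ ≥ 49 ÷ (1/299) = 14651.
(93/11)⁴ = 74805201/14641 falls short of 14651 but (93/11)⁵ ≈43196.8 reaches it, so n = 5.

5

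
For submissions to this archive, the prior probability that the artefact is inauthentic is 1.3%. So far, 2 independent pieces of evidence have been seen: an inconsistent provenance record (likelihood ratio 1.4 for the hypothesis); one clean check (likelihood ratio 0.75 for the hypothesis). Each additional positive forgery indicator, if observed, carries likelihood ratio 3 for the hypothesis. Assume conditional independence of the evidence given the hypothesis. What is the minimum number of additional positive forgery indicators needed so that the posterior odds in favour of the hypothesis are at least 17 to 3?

6

Prior odds = 0.013/0.987 = 13/987.
Combined Bayes factor of the evidence already in hand = 1.4 × 0.75 = 1.05.
Odds after that evidence = (13/987) × 1.05 = 13/940.
Target odds = 17/3.
Need 3ⁿ ≥ 17/3 ÷ (13/940) = 15980/39.
3⁵ = 243 falls short of 15980/39 but 3⁶ = 729 reaches it, so n = 6.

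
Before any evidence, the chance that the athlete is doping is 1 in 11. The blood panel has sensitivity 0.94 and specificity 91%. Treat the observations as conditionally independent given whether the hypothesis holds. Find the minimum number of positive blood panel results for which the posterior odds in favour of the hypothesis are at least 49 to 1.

3

Prior odds = (1/11)/(10/11) = 0.1.
False-positive rate = 1 − 0.91 = 0.09; likelihood ratio of a positive = 0.94/0.09 = 94/9.
Target odds = 49.
Need 0.1 × (94/9)ⁿ ≥ 49, i.e. (94/9)ⁿ ≥ 490.
(94/9)² = 8836/81 falls short of 490 but (94/9)³ = 830584/729 reaches it, so n = 3.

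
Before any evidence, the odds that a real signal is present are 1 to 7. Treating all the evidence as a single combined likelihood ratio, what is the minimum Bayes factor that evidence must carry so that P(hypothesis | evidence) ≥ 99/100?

693

Prior odds = 1/7.
Target odds = 0.99/0.01 = 99.
Required Bayes factor = 99 ÷ (1/7) = 693.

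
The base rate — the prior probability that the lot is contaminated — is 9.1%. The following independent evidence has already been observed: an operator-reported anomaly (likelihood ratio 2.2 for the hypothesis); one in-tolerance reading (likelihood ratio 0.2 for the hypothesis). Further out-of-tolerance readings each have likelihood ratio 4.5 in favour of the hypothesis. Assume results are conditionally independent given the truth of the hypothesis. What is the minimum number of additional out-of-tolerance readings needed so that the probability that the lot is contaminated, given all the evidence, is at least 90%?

4

Prior odds = 0.091/0.909 = 91/909.
Combined Bayes factor of the evidence already in hand = 2.2 × 0.2 = 0.44.
Odds after that evidence = (91/909) × 0.44 = 1001/22725.
Target odds = 0.9/0.1 = 9.
Need 4.5ⁿ ≥ 9 ÷ (1001/22725) = 204525/1001.
4.5³ = 91.125 falls short of 204525/1001 but 4.5⁴ = 410.0625 reaches it, so n = 4.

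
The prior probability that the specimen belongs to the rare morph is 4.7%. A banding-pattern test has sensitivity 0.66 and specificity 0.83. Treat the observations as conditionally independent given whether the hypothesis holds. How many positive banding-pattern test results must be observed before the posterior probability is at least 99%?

6

Prior odds: 0.047 ÷ 0.953 = 47/953.
False-positive rate = 1 − 0.83 = 0.17; likelihood ratio of a positive = 0.66/0.17 = 66/17.
Target odds: 0.99 ÷ 0.01 = 99.
Require (66/17)ⁿ ≥ 99 ÷ (47/953) = 94347/47.
(66/17)⁵ ≈882.013 falls short of 94347/47 but (66/17)⁶ ≈3424.29 reaches it, so n = 6.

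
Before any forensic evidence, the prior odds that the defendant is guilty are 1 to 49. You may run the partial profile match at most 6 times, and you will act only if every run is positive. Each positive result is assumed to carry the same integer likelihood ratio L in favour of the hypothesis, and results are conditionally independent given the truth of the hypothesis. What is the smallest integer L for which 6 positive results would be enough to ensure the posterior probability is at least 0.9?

Prior odds = 1/49.
Target odds = 0.9/0.1 = 9.
Need L⁶ ≥ 9 ÷ (1/49) = 441.
2⁶ = 64 < 441 ≤ 729 = 3⁶, so L = 3.

3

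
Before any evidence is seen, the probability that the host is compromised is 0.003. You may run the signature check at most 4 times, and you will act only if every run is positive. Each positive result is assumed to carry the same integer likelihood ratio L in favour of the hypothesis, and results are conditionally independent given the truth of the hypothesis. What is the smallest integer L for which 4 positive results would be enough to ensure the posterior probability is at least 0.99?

Prior odds = 0.003/0.997 = 3/997.
Target odds = 0.99/0.01 = 99.
Need L⁴ ≥ 99 ÷ (3/997) = 32901.
13⁴ = 28561 < 32901 ≤ 38416 = 14⁴, so L = 14.

14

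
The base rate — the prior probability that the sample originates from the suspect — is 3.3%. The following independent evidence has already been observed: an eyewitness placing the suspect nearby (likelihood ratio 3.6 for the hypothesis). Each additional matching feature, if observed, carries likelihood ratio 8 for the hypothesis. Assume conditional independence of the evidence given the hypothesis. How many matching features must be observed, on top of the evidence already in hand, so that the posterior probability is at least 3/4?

2

Prior odds = 0.033/0.967 = 33/967.
Bayes factor of the evidence already in hand = 3.6.
Odds after that evidence = (33/967) × 3.6 = 594/4835.
Target odds = 0.75/0.25 = 3.
Need 8ⁿ ≥ 3 ÷ (594/4835) = 4835/198.
8¹ = 8 falls short of 4835/198 but 8² = 64 reaches it, so n = 2.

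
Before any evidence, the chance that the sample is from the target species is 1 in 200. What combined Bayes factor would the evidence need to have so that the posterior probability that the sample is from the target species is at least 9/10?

1791

Prior odds = 0.005/0.995 = 1/199.
Target odds = 0.9/0.1 = 9.
Required Bayes factor = 9 ÷ (1/199) = 1791.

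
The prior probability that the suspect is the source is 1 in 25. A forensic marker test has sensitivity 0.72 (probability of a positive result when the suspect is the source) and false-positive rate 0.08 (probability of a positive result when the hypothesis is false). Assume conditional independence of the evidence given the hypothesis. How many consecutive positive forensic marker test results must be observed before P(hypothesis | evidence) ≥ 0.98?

4

Prior odds: 0.04 ÷ 0.96 = 1/24.
Likelihood ratio of a positive result = 0.72/0.08 = 9.
Target odds: 0.98 ÷ 0.02 = 49.
Need (1/24) × 9ⁿ ≥ 49, i.e. 9ⁿ ≥ 1176.
9³ = 729 falls short of 1176 but 9⁴ = 6561 reaches it, so n = 4.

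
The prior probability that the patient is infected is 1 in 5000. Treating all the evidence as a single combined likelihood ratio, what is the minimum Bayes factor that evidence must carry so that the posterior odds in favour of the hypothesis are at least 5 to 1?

24995

Prior odds = 0.0002/0.9998 = 1/4999.
Target odds = 5.
Required Bayes factor = 5 ÷ (1/4999) = 24995.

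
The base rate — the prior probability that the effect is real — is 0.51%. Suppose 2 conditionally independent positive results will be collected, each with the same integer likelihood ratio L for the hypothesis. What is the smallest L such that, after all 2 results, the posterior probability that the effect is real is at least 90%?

Prior odds = 0.0051/0.9949 = 51/9949.
Target odds = 0.9/0.1 = 9.
Need L² ≥ 9 ÷ (51/9949) = 29847/17.
41² = 1681 < 29847/17 ≤ 1764 = 42², so L = 42.

42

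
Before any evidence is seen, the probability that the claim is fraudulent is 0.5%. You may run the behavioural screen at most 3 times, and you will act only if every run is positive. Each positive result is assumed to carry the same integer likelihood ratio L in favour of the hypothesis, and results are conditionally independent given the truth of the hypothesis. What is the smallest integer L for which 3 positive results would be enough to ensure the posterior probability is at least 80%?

Prior odds = 0.005/0.995 = 1/199.
Target odds = 0.8/0.2 = 4.
Need L³ ≥ 4 ÷ (1/199) = 796.
9³ = 729 < 796 ≤ 1000 = 10³, so L = 10.

10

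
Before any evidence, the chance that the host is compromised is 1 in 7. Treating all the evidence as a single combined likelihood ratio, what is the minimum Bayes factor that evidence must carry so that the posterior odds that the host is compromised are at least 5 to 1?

Prior odds = (1/7)/(6/7) = 1/6.
Target odds = 5.
Required Bayes factor = 5 ÷ (1/6) = 30.

30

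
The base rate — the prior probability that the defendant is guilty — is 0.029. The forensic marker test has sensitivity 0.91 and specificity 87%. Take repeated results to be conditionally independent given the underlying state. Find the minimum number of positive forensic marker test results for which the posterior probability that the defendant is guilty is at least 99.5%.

5

Prior odds = 0.029/0.971 = 29/971.
False-positive rate = 1 − 0.87 = 0.13; likelihood ratio of a positive = 0.91/0.13 = 7.
Target odds: 0.995 ÷ 0.005 = 199.
Need (29/971) × 7ⁿ ≥ 199, i.e. 7ⁿ ≥ 193229/29.
7⁴ = 2401 falls short of 193229/29 but 7⁵ = 16807 reaches it, so n = 5.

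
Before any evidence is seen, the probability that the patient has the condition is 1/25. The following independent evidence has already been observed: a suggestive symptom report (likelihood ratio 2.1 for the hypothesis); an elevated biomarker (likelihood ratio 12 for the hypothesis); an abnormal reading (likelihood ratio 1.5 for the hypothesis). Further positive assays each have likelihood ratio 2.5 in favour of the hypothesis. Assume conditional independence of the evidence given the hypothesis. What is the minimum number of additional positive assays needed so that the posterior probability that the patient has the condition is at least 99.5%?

Prior odds = 0.04/0.96 = 1/24.
Combined Bayes factor of the evidence already in hand = 2.1 × 12 × 1.5 = 37.8.
Odds after that evidence = (1/24) × 37.8 = 1.575.
Target odds = 0.995/0.005 = 199.
Need 2.5ⁿ ≥ 199 ÷ 1.575 = 7960/63.
2.5⁵ = 97.65625 falls short of 7960/63 but 2.5⁶ = 244.140625 reaches it, so n = 6.

6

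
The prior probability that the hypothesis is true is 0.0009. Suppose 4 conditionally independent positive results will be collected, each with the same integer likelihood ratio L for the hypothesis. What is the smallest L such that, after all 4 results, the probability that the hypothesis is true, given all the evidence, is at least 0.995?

22

Prior odds = 0.0009/0.9991 = 9/9991.
Target odds = 0.995/0.005 = 199.
Need L⁴ ≥ 199 ÷ (9/9991) = 1988209/9.
21⁴ = 194481 < 1988209/9 ≤ 234256 = 22⁴, so L = 22.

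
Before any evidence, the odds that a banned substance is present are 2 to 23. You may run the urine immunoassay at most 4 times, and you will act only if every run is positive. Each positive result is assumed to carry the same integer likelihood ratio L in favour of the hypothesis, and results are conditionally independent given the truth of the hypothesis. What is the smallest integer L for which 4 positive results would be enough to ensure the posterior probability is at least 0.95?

4

Prior odds = 2/23.
Target odds = 0.95/0.05 = 19.
Need L⁴ ≥ 19 ÷ (2/23) = 218.5.
3⁴ = 81 < 218.5 ≤ 256 = 4⁴, so L = 4.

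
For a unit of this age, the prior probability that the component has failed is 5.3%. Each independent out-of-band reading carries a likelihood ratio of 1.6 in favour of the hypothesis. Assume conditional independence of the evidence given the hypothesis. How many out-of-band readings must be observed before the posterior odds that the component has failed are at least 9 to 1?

11

Prior odds = 0.053/0.947 = 53/947.
Likelihood ratio per out-of-band reading = 1.6.
Target odds = 9.
Need (53/947) × 1.6ⁿ ≥ 9, i.e. 1.6ⁿ ≥ 8523/53.
1.6¹⁰ ≈109.951 falls short of 8523/53 but 1.6¹¹ ≈175.922 reaches it, so n = 11.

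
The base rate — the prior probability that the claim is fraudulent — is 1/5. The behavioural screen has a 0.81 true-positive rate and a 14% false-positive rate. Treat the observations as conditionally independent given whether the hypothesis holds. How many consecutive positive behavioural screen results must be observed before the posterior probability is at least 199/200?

Prior odds: 0.2 ÷ 0.8 = 0.25.
Likelihood ratio of a positive result = 0.81/0.14 = 81/14.
Target odds: 0.995 ÷ 0.005 = 199.
Need 0.25 × (81/14)ⁿ ≥ 199, i.e. (81/14)ⁿ ≥ 796.
(81/14)³ = 531441/2744 falls short of 796 but (81/14)⁴ = 43046721/38416 reaches it, so n = 4.

4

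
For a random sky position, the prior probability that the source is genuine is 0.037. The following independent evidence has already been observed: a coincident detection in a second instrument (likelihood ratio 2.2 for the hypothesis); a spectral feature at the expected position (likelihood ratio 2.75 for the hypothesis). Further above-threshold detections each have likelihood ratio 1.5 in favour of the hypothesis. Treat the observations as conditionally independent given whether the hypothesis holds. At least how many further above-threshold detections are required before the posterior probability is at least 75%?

Prior odds = 0.037/0.963 = 37/963.
Combined Bayes factor of the evidence already in hand = 2.2 × 2.75 = 6.05.
Odds after that evidence = (37/963) × 6.05 = 4477/19260.
Target odds = 0.75/0.25 = 3.
Need 1.5ⁿ ≥ 3 ÷ (4477/19260) = 57780/4477.
1.5⁶ = 11.390625 falls short of 57780/4477 but 1.5⁷ = 17.0859375 reaches it, so n = 7.

7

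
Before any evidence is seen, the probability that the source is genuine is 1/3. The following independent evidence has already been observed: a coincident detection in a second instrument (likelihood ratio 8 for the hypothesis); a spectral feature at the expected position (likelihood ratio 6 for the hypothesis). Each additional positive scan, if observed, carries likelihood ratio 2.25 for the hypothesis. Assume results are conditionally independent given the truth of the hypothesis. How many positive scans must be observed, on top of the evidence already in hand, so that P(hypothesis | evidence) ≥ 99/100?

Prior odds = (1/3)/(2/3) = 0.5.
Combined Bayes factor of the evidence already in hand = 8 × 6 = 48.
Odds after that evidence = 0.5 × 48 = 24.
Target odds = 0.99/0.01 = 99.
Need 2.25ⁿ ≥ 99 ÷ 24 = 4.125.
2.25¹ = 2.25 falls short of 4.125 but 2.25² = 5.0625 reaches it, so n = 2.

2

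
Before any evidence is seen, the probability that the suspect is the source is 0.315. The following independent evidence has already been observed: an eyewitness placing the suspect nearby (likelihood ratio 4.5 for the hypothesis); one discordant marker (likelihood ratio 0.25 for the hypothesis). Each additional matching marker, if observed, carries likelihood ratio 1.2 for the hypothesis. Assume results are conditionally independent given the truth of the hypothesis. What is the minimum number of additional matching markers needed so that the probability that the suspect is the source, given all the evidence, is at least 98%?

25

Prior odds = 0.315/0.685 = 63/137.
Combined Bayes factor of the evidence already in hand = 4.5 × 0.25 = 1.125.
Odds after that evidence = (63/137) × 1.125 = 567/1096.
Target odds = 0.98/0.02 = 49.
Need 1.2ⁿ ≥ 49 ÷ (567/1096) = 7672/81.
1.2²⁴ ≈79.4968 falls short of 7672/81 but 1.2²⁵ ≈95.3962 reaches it, so n = 25.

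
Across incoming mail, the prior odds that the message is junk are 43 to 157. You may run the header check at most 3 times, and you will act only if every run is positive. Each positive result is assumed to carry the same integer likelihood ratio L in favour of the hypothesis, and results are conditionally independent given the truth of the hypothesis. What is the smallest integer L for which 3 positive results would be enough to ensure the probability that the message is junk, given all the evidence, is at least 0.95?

5

Prior odds = 43/157.
Target odds = 0.95/0.05 = 19.
Need L³ ≥ 19 ÷ (43/157) = 2983/43.
4³ = 64 < 2983/43 ≤ 125 = 5³, so L = 5.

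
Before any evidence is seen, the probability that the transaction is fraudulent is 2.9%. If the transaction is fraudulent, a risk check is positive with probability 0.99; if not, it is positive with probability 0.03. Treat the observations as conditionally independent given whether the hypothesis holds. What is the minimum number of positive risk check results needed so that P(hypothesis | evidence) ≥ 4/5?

2

Prior odds: 0.029 ÷ 0.971 = 29/971.
Likelihood ratio of a positive = 0.99/0.03 = 33.
Target posterior odds = 0.8/0.2 = 4.
Require 33ⁿ ≥ 4 ÷ (29/971) = 3884/29.
33¹ = 33 falls short of 3884/29 but 33² = 1089 reaches it, so n = 2.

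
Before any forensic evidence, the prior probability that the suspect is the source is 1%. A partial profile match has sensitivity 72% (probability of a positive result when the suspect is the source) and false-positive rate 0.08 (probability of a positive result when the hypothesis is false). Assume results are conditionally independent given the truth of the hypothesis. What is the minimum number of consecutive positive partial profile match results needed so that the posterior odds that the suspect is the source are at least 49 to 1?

4

Prior odds: 0.01 ÷ 0.99 = 1/99.
Likelihood ratio of a positive result = 0.72/0.08 = 9.
Target odds = 49.
Require 9ⁿ ≥ 49 ÷ (1/99) = 4851.
9³ = 729 falls short of 4851 but 9⁴ = 6561 reaches it, so n = 4.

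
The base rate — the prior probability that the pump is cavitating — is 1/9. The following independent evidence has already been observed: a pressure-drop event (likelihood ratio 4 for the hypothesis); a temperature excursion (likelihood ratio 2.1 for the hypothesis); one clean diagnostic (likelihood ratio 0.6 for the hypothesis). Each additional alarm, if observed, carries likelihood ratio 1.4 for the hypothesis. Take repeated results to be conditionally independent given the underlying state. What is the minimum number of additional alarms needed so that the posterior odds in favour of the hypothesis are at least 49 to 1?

13

Prior odds = (1/9)/(8/9) = 0.125.
Combined Bayes factor of the evidence already in hand = 4 × 2.1 × 0.6 = 5.04.
Odds after that evidence = 0.125 × 5.04 = 0.63.
Target odds = 49.
Need 1.4ⁿ ≥ 49 ÷ 0.63 = 700/9.
1.4¹² ≈56.6939 falls short of 700/9 but 1.4¹³ ≈79.3715 reaches it, so n = 13.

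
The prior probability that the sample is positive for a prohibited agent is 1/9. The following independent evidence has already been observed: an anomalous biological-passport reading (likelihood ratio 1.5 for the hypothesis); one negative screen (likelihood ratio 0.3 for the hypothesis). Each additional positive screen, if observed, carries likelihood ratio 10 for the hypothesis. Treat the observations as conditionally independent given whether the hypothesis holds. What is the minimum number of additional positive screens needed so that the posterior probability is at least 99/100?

4

Prior odds = (1/9)/(8/9) = 0.125.
Combined Bayes factor of the evidence already in hand = 1.5 × 0.3 = 0.45.
Odds after that evidence = 0.125 × 0.45 = 0.05625.
Target odds = 0.99/0.01 = 99.
Need 10ⁿ ≥ 99 ÷ 0.05625 = 1760.
10³ = 1000 falls short of 1760 but 10⁴ = 10000 reaches it, so n = 4.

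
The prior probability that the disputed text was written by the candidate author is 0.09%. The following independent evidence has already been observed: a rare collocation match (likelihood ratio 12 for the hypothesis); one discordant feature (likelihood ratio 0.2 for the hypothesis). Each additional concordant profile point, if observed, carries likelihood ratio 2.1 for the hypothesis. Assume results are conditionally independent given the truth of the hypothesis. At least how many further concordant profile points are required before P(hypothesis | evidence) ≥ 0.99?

15

Prior odds = 0.0009/0.9991 = 9/9991.
Combined Bayes factor of the evidence already in hand = 12 × 0.2 = 2.4.
Odds after that evidence = (9/9991) × 2.4 = 108/49955.
Target odds = 0.99/0.01 = 99.
Need 2.1ⁿ ≥ 99 ÷ (108/49955) = 549505/12.
2.1¹⁴ ≈32439.2 falls short of 549505/12 but 2.1¹⁵ ≈68122.3 reaches it, so n = 15.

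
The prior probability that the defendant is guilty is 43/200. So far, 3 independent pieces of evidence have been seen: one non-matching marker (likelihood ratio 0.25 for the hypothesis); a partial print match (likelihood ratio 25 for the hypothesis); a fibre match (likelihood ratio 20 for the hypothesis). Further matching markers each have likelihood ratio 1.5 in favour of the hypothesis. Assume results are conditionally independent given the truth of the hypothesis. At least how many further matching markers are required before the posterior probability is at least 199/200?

5

Prior odds = 0.215/0.785 = 43/157.
Combined Bayes factor of the evidence already in hand = 0.25 × 25 × 20 = 125.
Odds after that evidence = (43/157) × 125 = 5375/157.
Target odds = 0.995/0.005 = 199.
Need 1.5ⁿ ≥ 199 ÷ (5375/157) = 31243/5375.
1.5⁴ = 5.0625 falls short of 31243/5375 but 1.5⁵ = 7.59375 reaches it, so n = 5.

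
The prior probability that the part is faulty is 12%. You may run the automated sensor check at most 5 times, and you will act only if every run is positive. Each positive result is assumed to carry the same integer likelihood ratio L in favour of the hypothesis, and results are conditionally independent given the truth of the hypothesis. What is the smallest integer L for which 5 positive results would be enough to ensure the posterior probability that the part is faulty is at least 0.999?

6

Prior odds = 0.12/0.88 = 3/22.
Target odds = 0.999/0.001 = 999.
Need L⁵ ≥ 999 ÷ (3/22) = 7326.
5⁵ = 3125 < 7326 ≤ 7776 = 6⁵, so L = 6.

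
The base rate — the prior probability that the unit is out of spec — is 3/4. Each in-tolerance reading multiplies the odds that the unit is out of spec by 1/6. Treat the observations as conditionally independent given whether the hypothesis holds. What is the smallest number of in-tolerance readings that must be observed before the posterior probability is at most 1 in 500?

Prior odds: 0.75 ÷ 0.25 = 3.
Likelihood ratio per in-tolerance reading = 1/6.
Target odds: 0.002 ÷ 0.998 = 1/499.
Require (1/6)ⁿ ≤ 1/499 ÷ 3 = 1/1497.
(1/6)⁴ = 1/1296 is still above 1/1497 but (1/6)⁵ = 1/7776 is at or below it, so n = 5.

5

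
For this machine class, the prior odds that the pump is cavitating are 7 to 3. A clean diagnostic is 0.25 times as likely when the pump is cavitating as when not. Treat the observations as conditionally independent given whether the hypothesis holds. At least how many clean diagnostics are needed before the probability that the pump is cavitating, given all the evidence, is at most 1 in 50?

Prior odds = 7/3.
Likelihood ratio per clean diagnostic = 0.25.
Target odds: 0.02 ÷ 0.98 = 1/49.
Require 0.25ⁿ ≤ 1/49 ÷ (7/3) = 3/343.
0.25³ = 0.015625 is still above 3/343 but 0.25⁴ = 0.00390625 is at or below it, so n = 4.

4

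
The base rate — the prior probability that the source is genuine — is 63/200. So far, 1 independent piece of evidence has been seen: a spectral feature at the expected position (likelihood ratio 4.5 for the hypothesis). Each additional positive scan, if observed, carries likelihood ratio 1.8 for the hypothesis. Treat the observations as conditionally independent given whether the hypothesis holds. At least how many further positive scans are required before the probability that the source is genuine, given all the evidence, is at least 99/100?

Prior odds = 0.315/0.685 = 63/137.
Bayes factor of the evidence already in hand = 4.5.
Odds after that evidence = (63/137) × 4.5 = 567/274.
Target odds = 0.99/0.01 = 99.
Need 1.8ⁿ ≥ 99 ÷ (567/274) = 3014/63.
1.8⁶ = 531441/15625 falls short of 3014/63 but 1.8⁷ = 4782969/78125 reaches it, so n = 7.

7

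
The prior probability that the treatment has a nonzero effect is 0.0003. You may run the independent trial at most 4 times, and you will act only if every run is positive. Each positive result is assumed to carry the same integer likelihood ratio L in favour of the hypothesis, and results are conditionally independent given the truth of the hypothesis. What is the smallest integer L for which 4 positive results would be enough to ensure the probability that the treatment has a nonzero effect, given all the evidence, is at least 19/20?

Prior odds = 0.0003/0.9997 = 3/9997.
Target odds = 0.95/0.05 = 19.
Need L⁴ ≥ 19 ÷ (3/9997) = 189943/3.
15⁴ = 50625 < 189943/3 ≤ 65536 = 16⁴, so L = 16.

16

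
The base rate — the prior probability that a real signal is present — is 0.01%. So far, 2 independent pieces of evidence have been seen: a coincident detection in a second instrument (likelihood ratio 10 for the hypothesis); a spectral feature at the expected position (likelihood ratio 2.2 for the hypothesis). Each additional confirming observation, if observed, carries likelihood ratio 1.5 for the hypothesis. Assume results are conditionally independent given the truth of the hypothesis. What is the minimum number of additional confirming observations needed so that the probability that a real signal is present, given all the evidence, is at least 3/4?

Prior odds = 0.0001/0.9999 = 1/9999.
Combined Bayes factor of the evidence already in hand = 10 × 2.2 = 22.
Odds after that evidence = (1/9999) × 22 = 2/909.
Target odds = 0.75/0.25 = 3.
Need 1.5ⁿ ≥ 3 ÷ (2/909) = 1363.5.
1.5¹⁷ = 129140163/131072 falls short of 1363.5 but 1.5¹⁸ = 387420489/262144 reaches it, so n = 18.

18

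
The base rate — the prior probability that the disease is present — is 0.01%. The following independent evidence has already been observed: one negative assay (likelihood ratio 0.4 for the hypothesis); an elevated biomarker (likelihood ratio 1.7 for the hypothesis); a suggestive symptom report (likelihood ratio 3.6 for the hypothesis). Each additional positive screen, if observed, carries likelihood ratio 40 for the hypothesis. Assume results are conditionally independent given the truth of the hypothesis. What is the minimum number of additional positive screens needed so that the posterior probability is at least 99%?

4

Prior odds = 0.0001/0.9999 = 1/9999.
Combined Bayes factor of the evidence already in hand = 0.4 × 1.7 × 3.6 = 2.448.
Odds after that evidence = (1/9999) × 2.448 = 34/138875.
Target odds = 0.99/0.01 = 99.
Need 40ⁿ ≥ 99 ÷ (34/138875) = 13748625/34.
40³ = 64000 falls short of 13748625/34 but 40⁴ = 2560000 reaches it, so n = 4.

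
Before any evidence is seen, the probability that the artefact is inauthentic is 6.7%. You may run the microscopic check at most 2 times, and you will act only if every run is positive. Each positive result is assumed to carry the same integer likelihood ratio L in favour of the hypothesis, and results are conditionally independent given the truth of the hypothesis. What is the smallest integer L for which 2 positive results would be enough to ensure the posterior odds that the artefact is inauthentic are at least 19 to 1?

17

Prior odds = 0.067/0.933 = 67/933.
Target odds = 19.
Need L² ≥ 19 ÷ (67/933) = 17727/67.
16² = 256 < 17727/67 ≤ 289 = 17², so L = 17.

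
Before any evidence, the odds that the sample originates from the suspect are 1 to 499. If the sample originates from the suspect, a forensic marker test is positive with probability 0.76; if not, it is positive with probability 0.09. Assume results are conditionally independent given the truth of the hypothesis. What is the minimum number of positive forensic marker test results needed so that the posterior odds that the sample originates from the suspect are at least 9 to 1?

Prior odds = 1/499.
Likelihood ratio of a positive = 0.76/0.09 = 76/9.
Target odds = 9.
Require (76/9)ⁿ ≥ 9 ÷ (1/499) = 4491.
(76/9)³ = 438976/729 falls short of 4491 but (76/9)⁴ = 33362176/6561 reaches it, so n = 4.

4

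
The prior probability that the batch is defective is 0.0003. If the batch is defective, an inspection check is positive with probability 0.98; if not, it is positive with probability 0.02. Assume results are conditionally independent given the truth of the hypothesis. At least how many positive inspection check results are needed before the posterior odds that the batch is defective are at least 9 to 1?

3

Prior odds = 0.0003/0.9997 = 3/9997.
Likelihood ratio of a positive = 0.98/0.02 = 49.
Target odds = 9.
Need (3/9997) × 49ⁿ ≥ 9, i.e. 49ⁿ ≥ 29991.
49² = 2401 falls short of 29991 but 49³ = 117649 reaches it, so n = 3.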